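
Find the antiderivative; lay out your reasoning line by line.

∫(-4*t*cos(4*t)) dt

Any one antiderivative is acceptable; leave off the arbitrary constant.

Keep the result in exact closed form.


Step 1. Integrate ∫(-4*t*cos(4*t)) dt by parts with u = t, dv = (-4*cos(4*t)) dt, so v = -sin(4*t): now -t*sin(4*t) + ∫(sin(4*t)) dt.
Step 2. Evaluate the standard form: now -t*sin(4*t) - cos(4*t)/4.
Answer: -t*sin(4*t) - cos(4*t)/4.


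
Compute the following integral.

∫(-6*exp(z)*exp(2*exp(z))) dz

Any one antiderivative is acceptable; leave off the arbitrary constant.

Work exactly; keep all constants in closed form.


Answer: -3*exp(2*exp(z)).


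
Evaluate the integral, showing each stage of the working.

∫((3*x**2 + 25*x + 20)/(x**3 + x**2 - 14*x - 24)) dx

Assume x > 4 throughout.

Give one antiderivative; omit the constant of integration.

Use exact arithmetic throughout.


Step 1. Decompose ∫((3*x**2 + 25*x + 20)/(x**3 + x**2 - 14*x - 24)) dx by partial fractions, (3*x**2 + 25*x + 20)/(x**3 + x**2 - 14*x - 24) = -4/(x + 3) + 3/(x + 2) + 4/(x - 4): now ∫(4/(x - 4)) dx + ∫(3/(x + 2)) dx + ∫(-4/(x + 3)) dx.
Step 2. Evaluate the standard form [assuming x > -2]: now 3*log(x + 2) + ∫(4/(x - 4)) dx + ∫(-4/(x + 3)) dx.
Step 3. Evaluate the standard form [assuming x > -3]: now 3*log(x + 2) - 4*log(x + 3) + ∫(4/(x - 4)) dx.
Step 4. Evaluate the standard form [assuming x > 4]: now 4*log(x - 4) + 3*log(x + 2) - 4*log(x + 3).
Answer: 4*log(x - 4) + 3*log(x + 2) - 4*log(x + 3).


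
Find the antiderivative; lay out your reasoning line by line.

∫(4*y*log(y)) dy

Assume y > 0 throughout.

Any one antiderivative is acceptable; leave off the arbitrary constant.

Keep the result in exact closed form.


Step 1. Integrate ∫(4*y*log(y)) dy by parts with u = log(y), dv = (4*y) dy, so v = 2*y**2 [assuming y > 0]: now 2*y**2*log(y) + ∫(-2*y) dy.
Step 2. Evaluate the standard form: now 2*y**2*log(y) - y**2.
Answer: 2*y**2*log(y) - y**2.


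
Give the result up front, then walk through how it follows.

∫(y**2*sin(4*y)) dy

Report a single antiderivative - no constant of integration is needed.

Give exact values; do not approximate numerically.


The answer is -y**2*cos(4*y)/4 + y*sin(4*y)/8 + cos(4*y)/32.
Step 1. Integrate ∫(y**2*sin(4*y)) dy by parts with u = y**2, dv = (sin(4*y)) dy, so v = -cos(4*y)/4: now -y**2*cos(4*y)/4 + ∫(y*cos(4*y)/2) dy.
Step 2. Integrate ∫(y*cos(4*y)/2) dy by parts with u = y, dv = (cos(4*y)/2) dy, so v = sin(4*y)/8: now -y**2*cos(4*y)/4 + y*sin(4*y)/8 + ∫(-sin(4*y)/8) dy.
Step 3. Evaluate the standard form: now -y**2*cos(4*y)/4 + y*sin(4*y)/8 + cos(4*y)/32.
Answer: -y**2*cos(4*y)/4 + y*sin(4*y)/8 + cos(4*y)/32.


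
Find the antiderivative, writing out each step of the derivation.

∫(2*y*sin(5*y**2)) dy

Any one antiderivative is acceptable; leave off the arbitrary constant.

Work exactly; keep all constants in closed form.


Step 1. Substitute u = y**2, turning ∫(2*y*sin(5*y**2)) dy into ∫(sin(5*u)) du: now ∫(sin(5*u)) du.
Step 2. Evaluate the standard form: now -cos(5*u)/5.
Step 3. Substitute back u = y**2: now -cos(5*y**2)/5.
Answer: -cos(5*y**2)/5.


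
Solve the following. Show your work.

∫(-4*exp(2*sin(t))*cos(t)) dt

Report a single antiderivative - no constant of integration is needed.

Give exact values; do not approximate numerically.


Step 1. Substitute u = sin(t), turning ∫(-4*exp(2*sin(t))*cos(t)) dt into ∫(-4*exp(2*u)) du: now ∫(-4*exp(2*u)) du.
Step 2. Evaluate the standard form: now -2*exp(2*u).
Step 3. Substitute back u = sin(t): now -2*exp(2*sin(t)).
Answer: -2*exp(2*sin(t)).


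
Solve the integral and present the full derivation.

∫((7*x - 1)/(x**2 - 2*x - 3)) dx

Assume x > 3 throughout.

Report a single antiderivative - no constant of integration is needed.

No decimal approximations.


Step 1. Decompose ∫((7*x - 1)/(x**2 - 2*x - 3)) dx by partial fractions, (7*x - 1)/(x**2 - 2*x - 3) = 2/(x + 1) + 5/(x - 3): now ∫(5/(x - 3)) dx + ∫(2/(x + 1)) dx.
Step 2. Evaluate the standard form [assuming x > -1]: now 2*log(x + 1) + ∫(5/(x - 3)) dx.
Step 3. Evaluate the standard form [assuming x > 3]: now 5*log(x - 3) + 2*log(x + 1).
Answer: 5*log(x - 3) + 2*log(x + 1).


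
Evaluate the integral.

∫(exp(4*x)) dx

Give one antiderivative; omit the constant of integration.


Answer: exp(4*x)/4.


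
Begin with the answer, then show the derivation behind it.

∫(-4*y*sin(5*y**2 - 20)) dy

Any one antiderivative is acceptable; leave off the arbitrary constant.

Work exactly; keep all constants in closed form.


The answer is 2*cos(5*y**2 - 20)/5.
Step 1. Substitute u = y**2 - 4, turning ∫(-4*y*sin(5*y**2 - 20)) dy into ∫(-2*sin(5*u)) du: now ∫(-2*sin(5*u)) du.
Step 2. Evaluate the standard form: now 2*cos(5*u)/5.
Step 3. Substitute back u = y**2 - 4: now 2*cos(5*y**2 - 20)/5.
Answer: 2*cos(5*y**2 - 20)/5.


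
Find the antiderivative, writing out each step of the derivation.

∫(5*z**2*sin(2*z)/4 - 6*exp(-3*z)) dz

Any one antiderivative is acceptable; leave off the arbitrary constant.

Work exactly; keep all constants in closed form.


Step 1. Rewrite: now ∫(5*z**2*sin(2*z)/4) dz + ∫(-6*exp(-3*z)) dz.
Step 2. Integrate ∫(5*z**2*sin(2*z)/4) dz by parts with u = z**2, dv = (5*sin(2*z)/4) dz, so v = -5*cos(2*z)/8: now -5*z**2*cos(2*z)/8 + ∫(5*z*cos(2*z)/4) dz + ∫(-6*exp(-3*z)) dz.
Step 3. Integrate ∫(5*z*cos(2*z)/4) dz by parts with u = z, dv = (5*cos(2*z)/4) dz, so v = 5*sin(2*z)/8: now -5*z**2*cos(2*z)/8 + 5*z*sin(2*z)/8 + ∫(-6*exp(-3*z)) dz + ∫(-5*sin(2*z)/8) dz.
Step 4. Evaluate the standard form: now -5*z**2*cos(2*z)/8 + 5*z*sin(2*z)/8 + 5*cos(2*z)/16 + ∫(-6*exp(-3*z)) dz.
Step 5. Evaluate the standard form: now -5*z**2*cos(2*z)/8 + 5*z*sin(2*z)/8 + 5*cos(2*z)/16 + 2*exp(-3*z).
Answer: -5*z**2*cos(2*z)/8 + 5*z*sin(2*z)/8 + 5*cos(2*z)/16 + 2*exp(-3*z).


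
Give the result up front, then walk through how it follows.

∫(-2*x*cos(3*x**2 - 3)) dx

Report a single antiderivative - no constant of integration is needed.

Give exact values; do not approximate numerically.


The answer is -sin(3*x**2 - 3)/3.
Step 1. Substitute u = x**2 - 1, turning ∫(-2*x*cos(3*x**2 - 3)) dx into ∫(-cos(3*u)) du: now ∫(-cos(3*u)) du.
Step 2. Evaluate the standard form: now -sin(3*u)/3.
Step 3. Substitute back u = x**2 - 1: now -sin(3*x**2 - 3)/3.
Answer: -sin(3*x**2 - 3)/3.


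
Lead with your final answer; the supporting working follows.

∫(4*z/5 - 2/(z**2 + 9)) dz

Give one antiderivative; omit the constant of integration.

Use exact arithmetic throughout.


The answer is 2*z**2/5 - 2*atan(z/3)/3.
Step 1. Rewrite: now ∫(4*z/5) dz + ∫(-2/(z**2 + 9)) dz.
Step 2. Evaluate the standard form: now -2*atan(z/3)/3 + ∫(4*z/5) dz.
Step 3. Evaluate the standard form: now 2*z**2/5 - 2*atan(z/3)/3.
Answer: 2*z**2/5 - 2*atan(z/3)/3.


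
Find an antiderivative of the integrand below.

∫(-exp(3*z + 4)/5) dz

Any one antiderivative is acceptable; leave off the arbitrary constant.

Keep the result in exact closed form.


Answer: -exp(3*z + 4)/15.


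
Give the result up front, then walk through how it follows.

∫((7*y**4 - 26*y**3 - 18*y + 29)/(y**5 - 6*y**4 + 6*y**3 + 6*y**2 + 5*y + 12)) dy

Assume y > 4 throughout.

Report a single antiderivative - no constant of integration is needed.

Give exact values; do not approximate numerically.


The answer is log(y - 4) + 4*log(y - 3) + 2*log(y + 1) + 2*atan(y).
Step 1. Decompose ∫((7*y**4 - 26*y**3 - 18*y + 29)/(y**5 - 6*y**4 + 6*y**3 + 6*y**2 + 5*y + 12)) dy by partial fractions, (7*y**4 - 26*y**3 - 18*y + 29)/(y**5 - 6*y**4 + 6*y**3 + 6*y**2 + 5*y + 12) = 2/(y**2 + 1) + 2/(y + 1) + 4/(y - 3) + 1/(y - 4): now ∫(1/(y - 4)) dy + ∫(4/(y - 3)) dy + ∫(2/(y + 1)) dy + ∫(2/(y**2 + 1)) dy.
Step 2. Evaluate the standard form [assuming y > 3]: now 4*log(y - 3) + ∫(1/(y - 4)) dy + ∫(2/(y + 1)) dy + ∫(2/(y**2 + 1)) dy.
Step 3. Evaluate the standard form [assuming y > -1]: now 4*log(y - 3) + 2*log(y + 1) + ∫(1/(y - 4)) dy + ∫(2/(y**2 + 1)) dy.
Step 4. Evaluate the standard form [assuming y > 4]: now log(y - 4) + 4*log(y - 3) + 2*log(y + 1) + ∫(2/(y**2 + 1)) dy.
Step 5. Evaluate the standard form: now log(y - 4) + 4*log(y - 3) + 2*log(y + 1) + 2*atan(y).
Answer: log(y - 4) + 4*log(y - 3) + 2*log(y + 1) + 2*atan(y).


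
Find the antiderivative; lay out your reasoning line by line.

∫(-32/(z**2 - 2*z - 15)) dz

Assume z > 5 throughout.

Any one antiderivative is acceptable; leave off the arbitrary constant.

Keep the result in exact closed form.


Step 1. Decompose ∫(-32/(z**2 - 2*z - 15)) dz by partial fractions, -32/(z**2 - 2*z - 15) = 4/(z + 3) - 4/(z - 5): now ∫(-4/(z - 5)) dz + ∫(4/(z + 3)) dz.
Step 2. Evaluate the standard form [assuming z > 5]: now -4*log(z - 5) + ∫(4/(z + 3)) dz.
Step 3. Evaluate the standard form [assuming z > -3]: now -4*log(z - 5) + 4*log(z + 3).
Answer: -4*log(z - 5) + 4*log(z + 3).


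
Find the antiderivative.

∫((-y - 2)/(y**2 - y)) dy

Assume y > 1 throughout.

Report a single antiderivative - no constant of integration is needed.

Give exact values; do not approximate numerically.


Answer: 2*log(y) - 3*log(y - 1).


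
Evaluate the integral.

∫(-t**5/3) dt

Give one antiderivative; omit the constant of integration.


Answer: -t**6/18.


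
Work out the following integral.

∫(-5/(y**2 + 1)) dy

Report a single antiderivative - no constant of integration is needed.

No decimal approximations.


Answer: -5*atan(y).


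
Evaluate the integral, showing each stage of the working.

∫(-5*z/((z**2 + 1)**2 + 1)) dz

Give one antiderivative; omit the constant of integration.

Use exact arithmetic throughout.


Step 1. Substitute u = z**2 + 1, turning ∫(-5*z/((z**2 + 1)**2 + 1)) dz into ∫(-5/(2*(u**2 + 1))) du: now ∫(-5/(2*(u**2 + 1))) du.
Step 2. Evaluate the standard form: now -5*atan(u)/2.
Step 3. Substitute back u = z**2 + 1: now -5*atan(z**2 + 1)/2.
Answer: -5*atan(z**2 + 1)/2.


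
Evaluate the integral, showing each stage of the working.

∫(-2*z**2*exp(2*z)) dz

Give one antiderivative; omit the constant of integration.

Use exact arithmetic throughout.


Step 1. Integrate ∫(-2*z**2*exp(2*z)) dz by parts with u = z**2, dv = (-2*exp(2*z)) dz, so v = -exp(2*z): now -z**2*exp(2*z) + ∫(2*z*exp(2*z)) dz.
Step 2. Integrate ∫(2*z*exp(2*z)) dz by parts with u = z, dv = (2*exp(2*z)) dz, so v = exp(2*z): now -z**2*exp(2*z) + z*exp(2*z) + ∫(-exp(2*z)) dz.
Step 3. Evaluate the standard form: now -z**2*exp(2*z) + z*exp(2*z) - exp(2*z)/2.
Answer: -z**2*exp(2*z) + z*exp(2*z) - exp(2*z)/2.


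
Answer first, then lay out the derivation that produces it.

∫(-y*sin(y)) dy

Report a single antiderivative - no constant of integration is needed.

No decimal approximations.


The answer is y*cos(y) - sin(y).
Step 1. Integrate ∫(-y*sin(y)) dy by parts with u = y, dv = (-sin(y)) dy, so v = cos(y): now y*cos(y) + ∫(-cos(y)) dy.
Step 2. Evaluate the standard form: now y*cos(y) - sin(y).
Answer: y*cos(y) - sin(y).


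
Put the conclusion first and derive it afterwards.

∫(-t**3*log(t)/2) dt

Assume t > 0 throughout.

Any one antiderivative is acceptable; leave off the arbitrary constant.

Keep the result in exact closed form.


The answer is -t**4*log(t)/8 + t**4/32.
Step 1. Integrate ∫(-t**3*log(t)/2) dt by parts with u = log(t), dv = (-t**3/2) dt, so v = -t**4/8 [assuming t > 0]: now -t**4*log(t)/8 + ∫(t**3/8) dt.
Step 2. Evaluate the standard form: now -t**4*log(t)/8 + t**4/32.
Answer: -t**4*log(t)/8 + t**4/32.


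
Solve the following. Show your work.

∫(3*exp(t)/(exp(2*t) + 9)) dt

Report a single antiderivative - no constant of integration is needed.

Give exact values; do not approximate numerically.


Step 1. Substitute u = exp(t), turning ∫(3*exp(t)/(exp(2*t) + 9)) dt into ∫(3/(u**2 + 9)) du: now ∫(3/(u**2 + 9)) du.
Step 2. Evaluate the standard form: now atan(u/3).
Step 3. Substitute back u = exp(t): now atan(exp(t)/3).
Answer: atan(exp(t)/3).


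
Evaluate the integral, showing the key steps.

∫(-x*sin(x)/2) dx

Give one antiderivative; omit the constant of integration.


Step 1. Integrate ∫(-x*sin(x)/2) dx by parts with u = x, dv = (-sin(x)/2) dx, so v = cos(x)/2: now x*cos(x)/2 + ∫(-cos(x)/2) dx.
Step 2. Evaluate the standard form: now x*cos(x)/2 - sin(x)/2.
Answer: x*cos(x)/2 - sin(x)/2.


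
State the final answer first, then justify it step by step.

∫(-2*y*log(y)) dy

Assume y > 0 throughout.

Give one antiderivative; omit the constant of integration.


The answer is -y**2*log(y) + y**2/2.
Step 1. Integrate ∫(-2*y*log(y)) dy by parts with u = log(y), dv = (-2*y) dy, so v = -y**2 [assuming y > 0]: now -y**2*log(y) + ∫(y) dy.
Step 2. Evaluate the standard form: now -y**2*log(y) + y**2/2.
Answer: -y**2*log(y) + y**2/2.


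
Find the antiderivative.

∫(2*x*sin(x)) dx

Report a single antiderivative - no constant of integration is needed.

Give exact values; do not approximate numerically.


Answer: -2*x*cos(x) + 2*sin(x).


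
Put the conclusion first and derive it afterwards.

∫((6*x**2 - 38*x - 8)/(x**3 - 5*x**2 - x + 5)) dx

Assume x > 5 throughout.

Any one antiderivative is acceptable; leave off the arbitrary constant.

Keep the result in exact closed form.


The answer is -2*log(x - 5) + 5*log(x - 1) + 3*log(x + 1).
Step 1. Decompose ∫((6*x**2 - 38*x - 8)/(x**3 - 5*x**2 - x + 5)) dx by partial fractions, (6*x**2 - 38*x - 8)/(x**3 - 5*x**2 - x + 5) = 3/(x + 1) + 5/(x - 1) - 2/(x - 5): now ∫(-2/(x - 5)) dx + ∫(5/(x - 1)) dx + ∫(3/(x + 1)) dx.
Step 2. Evaluate the standard form [assuming x > 5]: now -2*log(x - 5) + ∫(5/(x - 1)) dx + ∫(3/(x + 1)) dx.
Step 3. Evaluate the standard form [assuming x > 1]: now -2*log(x - 5) + 5*log(x - 1) + ∫(3/(x + 1)) dx.
Step 4. Evaluate the standard form [assuming x > -1]: now -2*log(x - 5) + 5*log(x - 1) + 3*log(x + 1).
Answer: -2*log(x - 5) + 5*log(x - 1) + 3*log(x + 1).


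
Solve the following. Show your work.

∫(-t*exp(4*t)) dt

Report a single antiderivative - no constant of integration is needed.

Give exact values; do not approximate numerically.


Step 1. Integrate ∫(-t*exp(4*t)) dt by parts with u = t, dv = (-exp(4*t)) dt, so v = -exp(4*t)/4: now -t*exp(4*t)/4 + ∫(exp(4*t)/4) dt.
Step 2. Evaluate the standard form: now -t*exp(4*t)/4 + exp(4*t)/16.
Answer: -t*exp(4*t)/4 + exp(4*t)/16.


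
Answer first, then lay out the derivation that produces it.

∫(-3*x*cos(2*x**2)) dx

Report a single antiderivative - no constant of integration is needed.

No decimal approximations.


The answer is -3*sin(2*x**2)/4.
Step 1. Substitute u = x**2, turning ∫(-3*x*cos(2*x**2)) dx into ∫(-3*cos(2*u)/2) du: now ∫(-3*cos(2*u)/2) du.
Step 2. Evaluate the standard form: now -3*sin(2*u)/4.
Step 3. Substitute back u = x**2: now -3*sin(2*x**2)/4.
Answer: -3*sin(2*x**2)/4.


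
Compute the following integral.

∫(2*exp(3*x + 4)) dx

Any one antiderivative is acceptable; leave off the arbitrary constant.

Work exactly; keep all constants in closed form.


Answer: 2*exp(3*x + 4)/3.


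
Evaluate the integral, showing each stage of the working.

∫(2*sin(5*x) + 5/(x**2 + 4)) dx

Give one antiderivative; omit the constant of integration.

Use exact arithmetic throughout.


Step 1. Rewrite: now ∫(5/(x**2 + 4)) dx + ∫(2*sin(5*x)) dx.
Step 2. Evaluate the standard form: now -2*cos(5*x)/5 + ∫(5/(x**2 + 4)) dx.
Step 3. Evaluate the standard form: now -2*cos(5*x)/5 + 5*atan(x/2)/2.
Answer: -2*cos(5*x)/5 + 5*atan(x/2)/2.


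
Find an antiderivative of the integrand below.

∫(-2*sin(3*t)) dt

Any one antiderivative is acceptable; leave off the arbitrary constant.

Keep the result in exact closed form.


Answer: 2*cos(3*t)/3.


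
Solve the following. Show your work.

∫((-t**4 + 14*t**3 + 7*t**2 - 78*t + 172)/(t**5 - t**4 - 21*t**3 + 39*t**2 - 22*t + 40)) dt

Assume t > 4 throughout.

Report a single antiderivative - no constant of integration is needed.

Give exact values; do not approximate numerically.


Step 1. Decompose ∫((-t**4 + 14*t**3 + 7*t**2 - 78*t + 172)/(t**5 - t**4 - 21*t**3 + 39*t**2 - 22*t + 40)) dt by partial fractions, (-t**4 + 14*t**3 + 7*t**2 - 78*t + 172)/(t**5 - t**4 - 21*t**3 + 39*t**2 - 22*t + 40) = 4/(t**2 + 1) - 1/(t + 5) - 2/(t - 2) + 2/(t - 4): now ∫(2/(t - 4)) dt + ∫(-2/(t - 2)) dt + ∫(-1/(t + 5)) dt + ∫(4/(t**2 + 1)) dt.
Step 2. Evaluate the standard form [assuming t > -5]: now -log(t + 5) + ∫(2/(t - 4)) dt + ∫(-2/(t - 2)) dt + ∫(4/(t**2 + 1)) dt.
Step 3. Evaluate the standard form [assuming t > 2]: now -2*log(t - 2) - log(t + 5) + ∫(2/(t - 4)) dt + ∫(4/(t**2 + 1)) dt.
Step 4. Evaluate the standard form [assuming t > 4]: now 2*log(t - 4) - 2*log(t - 2) - log(t + 5) + ∫(4/(t**2 + 1)) dt.
Step 5. Evaluate the standard form: now 2*log(t - 4) - 2*log(t - 2) - log(t + 5) + 4*atan(t).
Answer: 2*log(t - 4) - 2*log(t - 2) - log(t + 5) + 4*atan(t).


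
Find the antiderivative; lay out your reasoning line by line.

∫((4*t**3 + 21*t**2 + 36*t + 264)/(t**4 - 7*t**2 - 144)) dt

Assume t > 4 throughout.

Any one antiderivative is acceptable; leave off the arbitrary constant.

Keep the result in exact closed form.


Step 1. Decompose ∫((4*t**3 + 21*t**2 + 36*t + 264)/(t**4 - 7*t**2 - 144)) dt by partial fractions, (4*t**3 + 21*t**2 + 36*t + 264)/(t**4 - 7*t**2 - 144) = -3/(t**2 + 9) - 1/(t + 4) + 5/(t - 4): now ∫(5/(t - 4)) dt + ∫(-1/(t + 4)) dt + ∫(-3/(t**2 + 9)) dt.
Step 2. Evaluate the standard form [assuming t > 4]: now 5*log(t - 4) + ∫(-1/(t + 4)) dt + ∫(-3/(t**2 + 9)) dt.
Step 3. Evaluate the standard form [assuming t > -4]: now 5*log(t - 4) - log(t + 4) + ∫(-3/(t**2 + 9)) dt.
Step 4. Evaluate the standard form: now 5*log(t - 4) - log(t + 4) - atan(t/3).
Answer: 5*log(t - 4) - log(t + 4) - atan(t/3).


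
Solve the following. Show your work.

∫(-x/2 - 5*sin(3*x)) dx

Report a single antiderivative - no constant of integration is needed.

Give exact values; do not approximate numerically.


Step 1. Rewrite: now ∫(-x/2) dx + ∫(-5*sin(3*x)) dx.
Step 2. Evaluate the standard form: now 5*cos(3*x)/3 + ∫(-x/2) dx.
Step 3. Evaluate the standard form: now -x**2/4 + 5*cos(3*x)/3.
Answer: -x**2/4 + 5*cos(3*x)/3.


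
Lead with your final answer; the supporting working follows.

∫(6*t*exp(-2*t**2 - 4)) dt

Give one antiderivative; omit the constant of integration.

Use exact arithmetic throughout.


The answer is -3*exp(-2*t**2 - 4)/2.
Step 1. Substitute u = t**2 + 2, turning ∫(6*t*exp(-2*t**2 - 4)) dt into ∫(3*exp(-2*u)) du: now ∫(3*exp(-2*u)) du.
Step 2. Evaluate the standard form: now -3*exp(-2*u)/2.
Step 3. Substitute back u = t**2 + 2: now -3*exp(-2*t**2 - 4)/2.
Answer: -3*exp(-2*t**2 - 4)/2.


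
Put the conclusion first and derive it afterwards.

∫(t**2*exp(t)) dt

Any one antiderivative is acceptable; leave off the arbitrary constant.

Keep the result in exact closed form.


The answer is t**2*exp(t) - 2*t*exp(t) + 2*exp(t).
Step 1. Integrate ∫(t**2*exp(t)) dt by parts with u = t**2, dv = (exp(t)) dt, so v = exp(t): now t**2*exp(t) + ∫(-2*t*exp(t)) dt.
Step 2. Integrate ∫(-2*t*exp(t)) dt by parts with u = t, dv = (-2*exp(t)) dt, so v = -2*exp(t): now t**2*exp(t) - 2*t*exp(t) + ∫(2*exp(t)) dt.
Step 3. Evaluate the standard form: now t**2*exp(t) - 2*t*exp(t) + 2*exp(t).
Answer: t**2*exp(t) - 2*t*exp(t) + 2*exp(t).


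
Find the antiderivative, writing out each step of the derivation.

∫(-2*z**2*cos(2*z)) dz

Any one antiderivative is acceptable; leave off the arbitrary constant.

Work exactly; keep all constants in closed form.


Step 1. Integrate ∫(-2*z**2*cos(2*z)) dz by parts with u = z**2, dv = (-2*cos(2*z)) dz, so v = -sin(2*z): now -z**2*sin(2*z) + ∫(2*z*sin(2*z)) dz.
Step 2. Integrate ∫(2*z*sin(2*z)) dz by parts with u = z, dv = (2*sin(2*z)) dz, so v = -cos(2*z): now -z**2*sin(2*z) - z*cos(2*z) + ∫(cos(2*z)) dz.
Step 3. Evaluate the standard form: now -z**2*sin(2*z) - z*cos(2*z) + sin(2*z)/2.
Answer: -z**2*sin(2*z) - z*cos(2*z) + sin(2*z)/2.


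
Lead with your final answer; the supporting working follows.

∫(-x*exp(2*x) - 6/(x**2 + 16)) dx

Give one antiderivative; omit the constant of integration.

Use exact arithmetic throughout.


The answer is -x*exp(2*x)/2 + exp(2*x)/4 - 3*atan(x/4)/2.
Step 1. Rewrite: now ∫(-x*exp(2*x)) dx + ∫(-6/(x**2 + 16)) dx.
Step 2. Integrate ∫(-x*exp(2*x)) dx by parts with u = x, dv = (-exp(2*x)) dx, so v = -exp(2*x)/2: now -x*exp(2*x)/2 + ∫(-6/(x**2 + 16)) dx + ∫(exp(2*x)/2) dx.
Step 3. Evaluate the standard form: now -x*exp(2*x)/2 + exp(2*x)/4 + ∫(-6/(x**2 + 16)) dx.
Step 4. Evaluate the standard form: now -x*exp(2*x)/2 + exp(2*x)/4 - 3*atan(x/4)/2.
Answer: -x*exp(2*x)/2 + exp(2*x)/4 - 3*atan(x/4)/2.


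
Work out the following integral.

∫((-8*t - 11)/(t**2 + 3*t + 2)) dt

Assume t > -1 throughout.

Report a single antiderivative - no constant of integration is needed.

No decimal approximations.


Answer: -3*log(t + 1) - 5*log(t + 2).


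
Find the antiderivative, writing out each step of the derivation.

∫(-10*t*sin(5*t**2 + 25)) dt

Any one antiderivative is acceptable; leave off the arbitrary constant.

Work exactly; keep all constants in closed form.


Step 1. Substitute u = t**2 + 5, turning ∫(-10*t*sin(5*t**2 + 25)) dt into ∫(-5*sin(5*u)) du: now ∫(-5*sin(5*u)) du.
Step 2. Evaluate the standard form: now cos(5*u).
Step 3. Substitute back u = t**2 + 5: now cos(5*t**2 + 25).
Answer: cos(5*t**2 + 25).


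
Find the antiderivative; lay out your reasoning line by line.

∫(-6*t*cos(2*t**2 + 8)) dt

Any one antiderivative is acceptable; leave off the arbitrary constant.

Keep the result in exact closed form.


Step 1. Substitute u = t**2 + 4, turning ∫(-6*t*cos(2*t**2 + 8)) dt into ∫(-3*cos(2*u)) du: now ∫(-3*cos(2*u)) du.
Step 2. Evaluate the standard form: now -3*sin(2*u)/2.
Step 3. Substitute back u = t**2 + 4: now -3*sin(2*t**2 + 8)/2.
Answer: -3*sin(2*t**2 + 8)/2.


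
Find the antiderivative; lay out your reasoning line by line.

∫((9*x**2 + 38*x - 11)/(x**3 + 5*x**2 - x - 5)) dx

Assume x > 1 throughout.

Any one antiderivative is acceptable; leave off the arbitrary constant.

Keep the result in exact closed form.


Step 1. Decompose ∫((9*x**2 + 38*x - 11)/(x**3 + 5*x**2 - x - 5)) dx by partial fractions, (9*x**2 + 38*x - 11)/(x**3 + 5*x**2 - x - 5) = 1/(x + 5) + 5/(x + 1) + 3/(x - 1): now ∫(3/(x - 1)) dx + ∫(5/(x + 1)) dx + ∫(1/(x + 5)) dx.
Step 2. Evaluate the standard form [assuming x > -1]: now 5*log(x + 1) + ∫(3/(x - 1)) dx + ∫(1/(x + 5)) dx.
Step 3. Evaluate the standard form [assuming x > 1]: now 3*log(x - 1) + 5*log(x + 1) + ∫(1/(x + 5)) dx.
Step 4. Evaluate the standard form [assuming x > -5]: now 3*log(x - 1) + 5*log(x + 1) + log(x + 5).
Answer: 3*log(x - 1) + 5*log(x + 1) + log(x + 5).


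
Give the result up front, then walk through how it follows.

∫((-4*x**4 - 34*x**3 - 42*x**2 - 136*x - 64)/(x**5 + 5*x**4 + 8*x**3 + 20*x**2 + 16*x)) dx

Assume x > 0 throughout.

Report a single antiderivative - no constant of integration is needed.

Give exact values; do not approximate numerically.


The answer is -4*log(x) - 4*log(x + 1) + 4*log(x + 4) - atan(x/2).
Step 1. Decompose ∫((-4*x**4 - 34*x**3 - 42*x**2 - 136*x - 64)/(x**5 + 5*x**4 + 8*x**3 + 20*x**2 + 16*x)) dx by partial fractions, (-4*x**4 - 34*x**3 - 42*x**2 - 136*x - 64)/(x**5 + 5*x**4 + 8*x**3 + 20*x**2 + 16*x) = -2/(x**2 + 4) + 4/(x + 4) - 4/(x + 1) - 4/x: now ∫(-4/x) dx + ∫(-4/(x + 1)) dx + ∫(4/(x + 4)) dx + ∫(-2/(x**2 + 4)) dx.
Step 2. Evaluate the standard form [assuming x > 0]: now -4*log(x) + ∫(-4/(x + 1)) dx + ∫(4/(x + 4)) dx + ∫(-2/(x**2 + 4)) dx.
Step 3. Evaluate the standard form [assuming x > -4]: now -4*log(x) + 4*log(x + 4) + ∫(-4/(x + 1)) dx + ∫(-2/(x**2 + 4)) dx.
Step 4. Evaluate the standard form [assuming x > -1]: now -4*log(x) - 4*log(x + 1) + 4*log(x + 4) + ∫(-2/(x**2 + 4)) dx.
Step 5. Evaluate the standard form: now -4*log(x) - 4*log(x + 1) + 4*log(x + 4) - atan(x/2).
Answer: -4*log(x) - 4*log(x + 1) + 4*log(x + 4) - atan(x/2).


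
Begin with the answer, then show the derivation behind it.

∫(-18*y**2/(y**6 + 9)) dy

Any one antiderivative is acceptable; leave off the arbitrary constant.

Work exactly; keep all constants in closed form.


The answer is -2*atan(y**3/3).
Step 1. Substitute u = y**3, turning ∫(-18*y**2/(y**6 + 9)) dy into ∫(-6/(u**2 + 9)) du: now ∫(-6/(u**2 + 9)) du.
Step 2. Evaluate the standard form: now -2*atan(u/3).
Step 3. Substitute back u = y**3: now -2*atan(y**3/3).
Answer: -2*atan(y**3/3).


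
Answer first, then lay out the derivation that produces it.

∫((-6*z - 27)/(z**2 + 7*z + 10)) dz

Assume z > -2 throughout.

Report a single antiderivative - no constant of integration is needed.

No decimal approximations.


The answer is -5*log(z + 2) - log(z + 5).
Step 1. Decompose ∫((-6*z - 27)/(z**2 + 7*z + 10)) dz by partial fractions, (-6*z - 27)/(z**2 + 7*z + 10) = -1/(z + 5) - 5/(z + 2): now ∫(-5/(z + 2)) dz + ∫(-1/(z + 5)) dz.
Step 2. Evaluate the standard form [assuming z > -5]: now -log(z + 5) + ∫(-5/(z + 2)) dz.
Step 3. Evaluate the standard form [assuming z > -2]: now -5*log(z + 2) - log(z + 5).
Answer: -5*log(z + 2) - log(z + 5).


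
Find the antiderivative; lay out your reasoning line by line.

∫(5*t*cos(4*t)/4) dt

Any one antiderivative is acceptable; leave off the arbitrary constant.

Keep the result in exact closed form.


Step 1. Integrate ∫(5*t*cos(4*t)/4) dt by parts with u = t, dv = (5*cos(4*t)/4) dt, so v = 5*sin(4*t)/16: now 5*t*sin(4*t)/16 + ∫(-5*sin(4*t)/16) dt.
Step 2. Evaluate the standard form: now 5*t*sin(4*t)/16 + 5*cos(4*t)/64.
Answer: 5*t*sin(4*t)/16 + 5*cos(4*t)/64.


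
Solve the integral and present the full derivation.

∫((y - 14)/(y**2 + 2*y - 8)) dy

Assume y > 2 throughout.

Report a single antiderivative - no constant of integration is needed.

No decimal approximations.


Step 1. Decompose ∫((y - 14)/(y**2 + 2*y - 8)) dy by partial fractions, (y - 14)/(y**2 + 2*y - 8) = 3/(y + 4) - 2/(y - 2): now ∫(-2/(y - 2)) dy + ∫(3/(y + 4)) dy.
Step 2. Evaluate the standard form [assuming y > 2]: now -2*log(y - 2) + ∫(3/(y + 4)) dy.
Step 3. Evaluate the standard form [assuming y > -4]: now -2*log(y - 2) + 3*log(y + 4).
Answer: -2*log(y - 2) + 3*log(y + 4).


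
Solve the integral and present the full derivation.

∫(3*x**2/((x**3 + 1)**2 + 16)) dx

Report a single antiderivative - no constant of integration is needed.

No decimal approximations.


Step 1. Substitute u = x**3 + 1, turning ∫(3*x**2/((x**3 + 1)**2 + 16)) dx into ∫(1/(u**2 + 16)) du: now ∫(1/(u**2 + 16)) du.
Step 2. Evaluate the standard form: now atan(u/4)/4.
Step 3. Substitute back u = x**3 + 1: now atan(x**3/4 + 1/4)/4.
Answer: atan(x**3/4 + 1/4)/4.


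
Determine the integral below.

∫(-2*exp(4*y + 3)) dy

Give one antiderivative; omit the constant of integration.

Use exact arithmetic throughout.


Answer: -exp(4*y + 3)/2.


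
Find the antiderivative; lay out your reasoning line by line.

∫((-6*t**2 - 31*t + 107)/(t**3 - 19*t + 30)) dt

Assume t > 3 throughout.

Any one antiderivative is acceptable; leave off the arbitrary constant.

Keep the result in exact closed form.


Step 1. Decompose ∫((-6*t**2 - 31*t + 107)/(t**3 - 19*t + 30)) dt by partial fractions, (-6*t**2 - 31*t + 107)/(t**3 - 19*t + 30) = 2/(t + 5) - 3/(t - 2) - 5/(t - 3): now ∫(-5/(t - 3)) dt + ∫(-3/(t - 2)) dt + ∫(2/(t + 5)) dt.
Step 2. Evaluate the standard form [assuming t > 2]: now -3*log(t - 2) + ∫(-5/(t - 3)) dt + ∫(2/(t + 5)) dt.
Step 3. Evaluate the standard form [assuming t > 3]: now -5*log(t - 3) - 3*log(t - 2) + ∫(2/(t + 5)) dt.
Step 4. Evaluate the standard form [assuming t > -5]: now -5*log(t - 3) - 3*log(t - 2) + 2*log(t + 5).
Answer: -5*log(t - 3) - 3*log(t - 2) + 2*log(t + 5).


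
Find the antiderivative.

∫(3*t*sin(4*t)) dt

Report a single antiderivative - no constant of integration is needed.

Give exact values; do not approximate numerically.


Answer: -3*t*cos(4*t)/4 + 3*sin(4*t)/16.


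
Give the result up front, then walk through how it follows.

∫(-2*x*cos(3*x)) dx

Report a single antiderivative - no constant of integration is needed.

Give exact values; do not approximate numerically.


The answer is -2*x*sin(3*x)/3 - 2*cos(3*x)/9.
Step 1. Integrate ∫(-2*x*cos(3*x)) dx by parts with u = x, dv = (-2*cos(3*x)) dx, so v = -2*sin(3*x)/3: now -2*x*sin(3*x)/3 + ∫(2*sin(3*x)/3) dx.
Step 2. Evaluate the standard form: now -2*x*sin(3*x)/3 - 2*cos(3*x)/9.
Answer: -2*x*sin(3*x)/3 - 2*cos(3*x)/9.


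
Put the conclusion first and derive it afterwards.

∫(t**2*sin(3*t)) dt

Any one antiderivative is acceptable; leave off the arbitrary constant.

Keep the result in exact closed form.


The answer is -t**2*cos(3*t)/3 + 2*t*sin(3*t)/9 + 2*cos(3*t)/27.
Step 1. Integrate ∫(t**2*sin(3*t)) dt by parts with u = t**2, dv = (sin(3*t)) dt, so v = -cos(3*t)/3: now -t**2*cos(3*t)/3 + ∫(2*t*cos(3*t)/3) dt.
Step 2. Integrate ∫(2*t*cos(3*t)/3) dt by parts with u = t, dv = (2*cos(3*t)/3) dt, so v = 2*sin(3*t)/9: now -t**2*cos(3*t)/3 + 2*t*sin(3*t)/9 + ∫(-2*sin(3*t)/9) dt.
Step 3. Evaluate the standard form: now -t**2*cos(3*t)/3 + 2*t*sin(3*t)/9 + 2*cos(3*t)/27.
Answer: -t**2*cos(3*t)/3 + 2*t*sin(3*t)/9 + 2*cos(3*t)/27.


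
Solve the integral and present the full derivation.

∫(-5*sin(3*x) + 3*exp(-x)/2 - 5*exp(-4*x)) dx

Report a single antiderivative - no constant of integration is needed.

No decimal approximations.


Step 1. Rewrite: now ∫(-5*exp(-4*x)) dx + ∫(3*exp(-x)/2) dx + ∫(-5*sin(3*x)) dx.
Step 2. Evaluate the standard form: now 5*cos(3*x)/3 + ∫(-5*exp(-4*x)) dx + ∫(3*exp(-x)/2) dx.
Step 3. Evaluate the standard form: now 5*cos(3*x)/3 + ∫(-5*exp(-4*x)) dx - 3*exp(-x)/2.
Step 4. Evaluate the standard form: now 5*cos(3*x)/3 - 3*exp(-x)/2 + 5*exp(-4*x)/4.
Answer: 5*cos(3*x)/3 - 3*exp(-x)/2 + 5*exp(-4*x)/4.


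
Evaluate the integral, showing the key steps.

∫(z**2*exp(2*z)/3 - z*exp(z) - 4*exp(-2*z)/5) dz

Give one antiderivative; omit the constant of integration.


Step 1. Rewrite: now ∫(-z*exp(z)) dz + ∫(z**2*exp(2*z)/3) dz + ∫(-4*exp(-2*z)/5) dz.
Step 2. Evaluate the standard form: now ∫(-z*exp(z)) dz + ∫(z**2*exp(2*z)/3) dz + 2*exp(-2*z)/5.
Step 3. Integrate ∫(-z*exp(z)) dz by parts with u = z, dv = (-exp(z)) dz, so v = -exp(z): now -z*exp(z) + ∫(z**2*exp(2*z)/3) dz + ∫(exp(z)) dz + 2*exp(-2*z)/5.
Step 4. Evaluate the standard form: now -z*exp(z) + exp(z) + ∫(z**2*exp(2*z)/3) dz + 2*exp(-2*z)/5.
Step 5. Integrate ∫(z**2*exp(2*z)/3) dz by parts with u = z**2, dv = (exp(2*z)/3) dz, so v = exp(2*z)/6: now z**2*exp(2*z)/6 - z*exp(z) + exp(z) + ∫(-z*exp(2*z)/3) dz + 2*exp(-2*z)/5.
Step 6. Integrate ∫(-z*exp(2*z)/3) dz by parts with u = z, dv = (-exp(2*z)/3) dz, so v = -exp(2*z)/6: now z**2*exp(2*z)/6 - z*exp(2*z)/6 - z*exp(z) + exp(z) + ∫(exp(2*z)/6) dz + 2*exp(-2*z)/5.
Step 7. Evaluate the standard form: now z**2*exp(2*z)/6 - z*exp(2*z)/6 - z*exp(z) + exp(2*z)/12 + exp(z) + 2*exp(-2*z)/5.
Answer: z**2*exp(2*z)/6 - z*exp(2*z)/6 - z*exp(z) + exp(2*z)/12 + exp(z) + 2*exp(-2*z)/5.


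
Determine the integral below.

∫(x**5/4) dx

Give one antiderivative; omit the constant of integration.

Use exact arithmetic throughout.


Answer: x**6/24.


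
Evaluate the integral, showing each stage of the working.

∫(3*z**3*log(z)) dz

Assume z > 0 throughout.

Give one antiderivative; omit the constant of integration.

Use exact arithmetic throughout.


Step 1. Integrate ∫(3*z**3*log(z)) dz by parts with u = log(z), dv = (3*z**3) dz, so v = 3*z**4/4 [assuming z > 0]: now 3*z**4*log(z)/4 + ∫(-3*z**3/4) dz.
Step 2. Evaluate the standard form: now 3*z**4*log(z)/4 - 3*z**4/16.
Answer: 3*z**4*log(z)/4 - 3*z**4/16.


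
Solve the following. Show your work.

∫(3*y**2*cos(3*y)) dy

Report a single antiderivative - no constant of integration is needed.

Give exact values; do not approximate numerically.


Step 1. Integrate ∫(3*y**2*cos(3*y)) dy by parts with u = y**2, dv = (3*cos(3*y)) dy, so v = sin(3*y): now y**2*sin(3*y) + ∫(-2*y*sin(3*y)) dy.
Step 2. Integrate ∫(-2*y*sin(3*y)) dy by parts with u = y, dv = (-2*sin(3*y)) dy, so v = 2*cos(3*y)/3: now y**2*sin(3*y) + 2*y*cos(3*y)/3 + ∫(-2*cos(3*y)/3) dy.
Step 3. Evaluate the standard form: now y**2*sin(3*y) + 2*y*cos(3*y)/3 - 2*sin(3*y)/9.
Answer: y**2*sin(3*y) + 2*y*cos(3*y)/3 - 2*sin(3*y)/9.


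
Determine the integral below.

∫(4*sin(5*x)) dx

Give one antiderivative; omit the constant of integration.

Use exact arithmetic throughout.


Answer: -4*cos(5*x)/5.


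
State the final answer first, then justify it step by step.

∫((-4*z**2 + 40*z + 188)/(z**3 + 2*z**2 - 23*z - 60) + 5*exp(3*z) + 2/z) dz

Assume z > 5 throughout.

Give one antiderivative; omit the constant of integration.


The answer is 5*exp(3*z)/3 + 2*log(z) + 4*log(z - 5) - 4*log(z + 3) - 4*log(z + 4).
Step 1. Rewrite: now ∫(2/z) dz + ∫((-4*z**2 + 40*z + 188)/(z**3 + 2*z**2 - 23*z - 60)) dz + ∫(5*exp(3*z)) dz.
Step 2. Evaluate the standard form [assuming z > 0]: now 2*log(z) + ∫((-4*z**2 + 40*z + 188)/(z**3 + 2*z**2 - 23*z - 60)) dz + ∫(5*exp(3*z)) dz.
Step 3. Decompose ∫((-4*z**2 + 40*z + 188)/(z**3 + 2*z**2 - 23*z - 60)) dz by partial fractions, (-4*z**2 + 40*z + 188)/(z**3 + 2*z**2 - 23*z - 60) = -4/(z + 4) - 4/(z + 3) + 4/(z - 5): now 2*log(z) + ∫(4/(z - 5)) dz + ∫(-4/(z + 3)) dz + ∫(-4/(z + 4)) dz + ∫(5*exp(3*z)) dz.
Step 4. Evaluate the standard form [assuming z > 5]: now 2*log(z) + 4*log(z - 5) + ∫(-4/(z + 3)) dz + ∫(-4/(z + 4)) dz + ∫(5*exp(3*z)) dz.
Step 5. Evaluate the standard form [assuming z > -4]: now 2*log(z) + 4*log(z - 5) - 4*log(z + 4) + ∫(-4/(z + 3)) dz + ∫(5*exp(3*z)) dz.
Step 6. Evaluate the standard form [assuming z > -3]: now 2*log(z) + 4*log(z - 5) - 4*log(z + 3) - 4*log(z + 4) + ∫(5*exp(3*z)) dz.
Step 7. Evaluate the standard form: now 5*exp(3*z)/3 + 2*log(z) + 4*log(z - 5) - 4*log(z + 3) - 4*log(z + 4).
Answer: 5*exp(3*z)/3 + 2*log(z) + 4*log(z - 5) - 4*log(z + 3) - 4*log(z + 4).


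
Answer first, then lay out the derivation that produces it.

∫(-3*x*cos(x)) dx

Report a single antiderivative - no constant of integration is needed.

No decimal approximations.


The answer is -3*x*sin(x) - 3*cos(x).
Step 1. Integrate ∫(-3*x*cos(x)) dx by parts with u = x, dv = (-3*cos(x)) dx, so v = -3*sin(x): now -3*x*sin(x) + ∫(3*sin(x)) dx.
Step 2. Evaluate the standard form: now -3*x*sin(x) - 3*cos(x).
Answer: -3*x*sin(x) - 3*cos(x).


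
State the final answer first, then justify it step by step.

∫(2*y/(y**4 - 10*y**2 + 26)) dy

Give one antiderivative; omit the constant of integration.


The answer is atan(y**2 - 5).
Step 1. Substitute u = y**2 - 5, turning ∫(2*y/(y**4 - 10*y**2 + 26)) dy into ∫(1/(u**2 + 1)) du: now ∫(1/(u**2 + 1)) du.
Step 2. Evaluate the standard form: now atan(u).
Step 3. Substitute back u = y**2 - 5: now atan(y**2 - 5).
Answer: atan(y**2 - 5).


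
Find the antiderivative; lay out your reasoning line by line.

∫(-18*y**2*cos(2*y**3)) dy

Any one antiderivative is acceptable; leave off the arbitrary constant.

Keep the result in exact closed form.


Step 1. Substitute u = y**3, turning ∫(-18*y**2*cos(2*y**3)) dy into ∫(-6*cos(2*u)) du: now ∫(-6*cos(2*u)) du.
Step 2. Evaluate the standard form: now -3*sin(2*u).
Step 3. Substitute back u = y**3: now -3*sin(2*y**3).
Answer: -3*sin(2*y**3).


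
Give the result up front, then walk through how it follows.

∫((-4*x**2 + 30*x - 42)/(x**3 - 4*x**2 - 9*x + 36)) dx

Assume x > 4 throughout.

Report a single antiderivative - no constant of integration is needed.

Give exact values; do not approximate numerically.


The answer is 2*log(x - 4) - 2*log(x - 3) - 4*log(x + 3).
Step 1. Decompose ∫((-4*x**2 + 30*x - 42)/(x**3 - 4*x**2 - 9*x + 36)) dx by partial fractions, (-4*x**2 + 30*x - 42)/(x**3 - 4*x**2 - 9*x + 36) = -4/(x + 3) - 2/(x - 3) + 2/(x - 4): now ∫(2/(x - 4)) dx + ∫(-2/(x - 3)) dx + ∫(-4/(x + 3)) dx.
Step 2. Evaluate the standard form [assuming x > 3]: now -2*log(x - 3) + ∫(2/(x - 4)) dx + ∫(-4/(x + 3)) dx.
Step 3. Evaluate the standard form [assuming x > -3]: now -2*log(x - 3) - 4*log(x + 3) + ∫(2/(x - 4)) dx.
Step 4. Evaluate the standard form [assuming x > 4]: now 2*log(x - 4) - 2*log(x - 3) - 4*log(x + 3).
Answer: 2*log(x - 4) - 2*log(x - 3) - 4*log(x + 3).


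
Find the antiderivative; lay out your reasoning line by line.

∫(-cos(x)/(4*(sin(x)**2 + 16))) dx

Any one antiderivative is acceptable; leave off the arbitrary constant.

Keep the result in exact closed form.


Step 1. Substitute u = sin(x), turning ∫(-cos(x)/(4*(sin(x)**2 + 16))) dx into ∫(-1/(4*(u**2 + 16))) du: now ∫(-1/(4*(u**2 + 16))) du.
Step 2. Evaluate the standard form: now -atan(u/4)/16.
Step 3. Substitute back u = sin(x): now -atan(sin(x)/4)/16.
Answer: -atan(sin(x)/4)/16.


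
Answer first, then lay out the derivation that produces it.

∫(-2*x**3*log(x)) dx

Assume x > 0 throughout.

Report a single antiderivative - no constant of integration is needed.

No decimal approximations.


The answer is -x**4*log(x)/2 + x**4/8.
Step 1. Integrate ∫(-2*x**3*log(x)) dx by parts with u = log(x), dv = (-2*x**3) dx, so v = -x**4/2 [assuming x > 0]: now -x**4*log(x)/2 + ∫(x**3/2) dx.
Step 2. Evaluate the standard form: now -x**4*log(x)/2 + x**4/8.
Answer: -x**4*log(x)/2 + x**4/8.


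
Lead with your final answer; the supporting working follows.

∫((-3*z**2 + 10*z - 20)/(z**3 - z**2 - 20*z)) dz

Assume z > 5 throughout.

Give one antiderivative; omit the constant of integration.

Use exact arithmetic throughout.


The answer is log(z) - log(z - 5) - 3*log(z + 4).
Step 1. Decompose ∫((-3*z**2 + 10*z - 20)/(z**3 - z**2 - 20*z)) dz by partial fractions, (-3*z**2 + 10*z - 20)/(z**3 - z**2 - 20*z) = -3/(z + 4) - 1/(z - 5) + 1/z: now ∫(1/z) dz + ∫(-1/(z - 5)) dz + ∫(-3/(z + 4)) dz.
Step 2. Evaluate the standard form [assuming z > -4]: now -3*log(z + 4) + ∫(1/z) dz + ∫(-1/(z - 5)) dz.
Step 3. Evaluate the standard form [assuming z > 5]: now -log(z - 5) - 3*log(z + 4) + ∫(1/z) dz.
Step 4. Evaluate the standard form [assuming z > 0]: now log(z) - log(z - 5) - 3*log(z + 4).
Answer: log(z) - log(z - 5) - 3*log(z + 4).


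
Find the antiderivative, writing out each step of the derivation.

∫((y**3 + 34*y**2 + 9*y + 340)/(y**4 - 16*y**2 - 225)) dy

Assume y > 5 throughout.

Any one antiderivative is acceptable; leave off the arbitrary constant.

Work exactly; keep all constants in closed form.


Step 1. Decompose ∫((y**3 + 34*y**2 + 9*y + 340)/(y**4 - 16*y**2 - 225)) dy by partial fractions, (y**3 + 34*y**2 + 9*y + 340)/(y**4 - 16*y**2 - 225) = -1/(y**2 + 9) - 3/(y + 5) + 4/(y - 5): now ∫(4/(y - 5)) dy + ∫(-3/(y + 5)) dy + ∫(-1/(y**2 + 9)) dy.
Step 2. Evaluate the standard form [assuming y > -5]: now -3*log(y + 5) + ∫(4/(y - 5)) dy + ∫(-1/(y**2 + 9)) dy.
Step 3. Evaluate the standard form [assuming y > 5]: now 4*log(y - 5) - 3*log(y + 5) + ∫(-1/(y**2 + 9)) dy.
Step 4. Evaluate the standard form: now 4*log(y - 5) - 3*log(y + 5) - atan(y/3)/3.
Answer: 4*log(y - 5) - 3*log(y + 5) - atan(y/3)/3.


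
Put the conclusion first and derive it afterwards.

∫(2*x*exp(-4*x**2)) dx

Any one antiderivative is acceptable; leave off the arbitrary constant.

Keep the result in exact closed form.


The answer is -exp(-4*x**2)/4.
Step 1. Substitute u = x**2, turning ∫(2*x*exp(-4*x**2)) dx into ∫(exp(-4*u)) du: now ∫(exp(-4*u)) du.
Step 2. Evaluate the standard form: now -exp(-4*u)/4.
Step 3. Substitute back u = x**2: now -exp(-4*x**2)/4.
Answer: -exp(-4*x**2)/4.


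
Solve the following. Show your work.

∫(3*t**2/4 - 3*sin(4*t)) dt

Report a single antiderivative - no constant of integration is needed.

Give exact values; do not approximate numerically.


Step 1. Rewrite: now ∫(3*t**2/4) dt + ∫(-3*sin(4*t)) dt.
Step 2. Evaluate the standard form: now 3*cos(4*t)/4 + ∫(3*t**2/4) dt.
Step 3. Evaluate the standard form: now t**3/4 + 3*cos(4*t)/4.
Answer: t**3/4 + 3*cos(4*t)/4.
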